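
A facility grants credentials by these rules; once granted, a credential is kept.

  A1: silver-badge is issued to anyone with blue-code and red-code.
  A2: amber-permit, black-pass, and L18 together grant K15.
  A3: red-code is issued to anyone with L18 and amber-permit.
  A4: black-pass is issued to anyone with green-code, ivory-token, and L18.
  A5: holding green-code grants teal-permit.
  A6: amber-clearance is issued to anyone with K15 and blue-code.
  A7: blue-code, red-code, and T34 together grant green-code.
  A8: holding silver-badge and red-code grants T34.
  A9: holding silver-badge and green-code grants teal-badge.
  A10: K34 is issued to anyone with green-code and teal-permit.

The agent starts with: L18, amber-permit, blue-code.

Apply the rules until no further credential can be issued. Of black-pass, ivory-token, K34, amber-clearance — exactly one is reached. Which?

K34

Holding L18 and amber-permit grants red-code (A3).
Holding blue-code and red-code grants silver-badge (A1).
Holding silver-badge and red-code grants T34 (A8).
Holding blue-code, red-code, and T34 grants green-code (A7).
Holding green-code grants teal-permit (A5).
Holding green-code and teal-permit grants K34 (A10).
No rule produces ivory-token, and it is not given. black-pass would need green-code, ivory-token, and L18 (A4), but ivory-token is never granted. amber-clearance would need K15 and blue-code (A6), but K15 is never granted.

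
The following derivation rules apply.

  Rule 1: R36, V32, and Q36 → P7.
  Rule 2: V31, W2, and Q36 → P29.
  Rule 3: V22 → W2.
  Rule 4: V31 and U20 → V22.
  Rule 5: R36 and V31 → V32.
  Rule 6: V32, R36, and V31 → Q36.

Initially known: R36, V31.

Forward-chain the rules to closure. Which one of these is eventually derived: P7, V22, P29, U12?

From R36 and V31, Rule 5 gives V32.
From V32, R36, and V31, Rule 6 gives Q36.
From R36, V32, and Q36, Rule 1 gives P7.
P29 would need V31, W2, and Q36 (Rule 2), but W2 is never established. V22 would need V31 and U20 (Rule 4), but U20 is never established. No rule produces U12, and it is not given.

P7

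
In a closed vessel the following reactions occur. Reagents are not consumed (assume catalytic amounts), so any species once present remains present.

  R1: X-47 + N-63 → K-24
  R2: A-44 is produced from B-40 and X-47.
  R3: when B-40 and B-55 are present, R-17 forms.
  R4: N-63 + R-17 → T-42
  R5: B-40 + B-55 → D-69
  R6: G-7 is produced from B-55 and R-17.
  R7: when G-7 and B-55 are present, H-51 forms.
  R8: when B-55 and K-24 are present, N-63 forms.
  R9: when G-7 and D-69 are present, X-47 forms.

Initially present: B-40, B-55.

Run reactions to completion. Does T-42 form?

T-42 would need N-63 and R-17 (R4), but N-63 never forms.

No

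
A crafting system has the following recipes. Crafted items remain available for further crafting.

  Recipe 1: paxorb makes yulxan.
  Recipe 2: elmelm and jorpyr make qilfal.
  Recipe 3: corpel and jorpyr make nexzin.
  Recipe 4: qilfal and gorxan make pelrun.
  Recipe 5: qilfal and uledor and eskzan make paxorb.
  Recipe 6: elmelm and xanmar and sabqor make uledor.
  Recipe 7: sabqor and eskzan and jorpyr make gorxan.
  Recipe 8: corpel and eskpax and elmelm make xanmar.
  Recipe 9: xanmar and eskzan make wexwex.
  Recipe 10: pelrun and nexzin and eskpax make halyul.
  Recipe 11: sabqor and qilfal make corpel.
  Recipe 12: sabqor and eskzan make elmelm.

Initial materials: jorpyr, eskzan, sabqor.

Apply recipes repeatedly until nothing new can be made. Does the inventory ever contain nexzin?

Yes

sabqor and eskzan → elmelm (Recipe 12).
Using Recipe 2, elmelm and jorpyr make qilfal.
Using Recipe 11, sabqor and qilfal make corpel.
corpel and jorpyr → nexzin (Recipe 3).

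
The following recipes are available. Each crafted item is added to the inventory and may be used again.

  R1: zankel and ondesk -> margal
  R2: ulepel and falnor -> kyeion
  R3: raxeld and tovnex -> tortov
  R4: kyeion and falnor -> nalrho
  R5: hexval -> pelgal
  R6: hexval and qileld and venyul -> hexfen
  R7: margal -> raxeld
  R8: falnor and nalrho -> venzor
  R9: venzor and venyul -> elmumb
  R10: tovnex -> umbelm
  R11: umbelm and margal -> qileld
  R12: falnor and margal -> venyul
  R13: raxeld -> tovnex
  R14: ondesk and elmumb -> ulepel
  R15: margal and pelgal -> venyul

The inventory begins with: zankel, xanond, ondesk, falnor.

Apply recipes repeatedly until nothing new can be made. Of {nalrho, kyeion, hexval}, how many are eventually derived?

0

nalrho would need kyeion and falnor (R4), but kyeion is never obtained.
kyeion would need ulepel and falnor (R2), but ulepel is never obtained.
No rule produces hexval, and it is not given.
None of the 3 are reached.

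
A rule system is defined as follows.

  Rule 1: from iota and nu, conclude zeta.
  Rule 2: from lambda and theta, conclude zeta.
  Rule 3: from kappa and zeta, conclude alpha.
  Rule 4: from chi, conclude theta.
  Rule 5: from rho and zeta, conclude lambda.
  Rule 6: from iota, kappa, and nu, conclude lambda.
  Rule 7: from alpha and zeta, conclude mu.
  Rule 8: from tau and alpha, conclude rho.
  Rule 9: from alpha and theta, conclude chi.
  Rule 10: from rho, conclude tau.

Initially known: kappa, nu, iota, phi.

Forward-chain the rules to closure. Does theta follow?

theta would need chi (Rule 4), but chi is never established.

No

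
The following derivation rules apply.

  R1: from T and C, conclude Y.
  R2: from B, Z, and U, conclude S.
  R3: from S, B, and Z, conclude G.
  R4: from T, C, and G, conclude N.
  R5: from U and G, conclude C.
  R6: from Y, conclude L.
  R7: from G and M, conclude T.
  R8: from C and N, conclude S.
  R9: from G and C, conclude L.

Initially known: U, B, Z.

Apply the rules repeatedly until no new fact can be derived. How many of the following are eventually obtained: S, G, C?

3

B, Z, and U hold, so S follows (R2).
S, B, and Z hold, so G follows (R3).
U and G hold, so C follows (R5).
S: reached.
G: reached.
C: reached.
All 3 are reached.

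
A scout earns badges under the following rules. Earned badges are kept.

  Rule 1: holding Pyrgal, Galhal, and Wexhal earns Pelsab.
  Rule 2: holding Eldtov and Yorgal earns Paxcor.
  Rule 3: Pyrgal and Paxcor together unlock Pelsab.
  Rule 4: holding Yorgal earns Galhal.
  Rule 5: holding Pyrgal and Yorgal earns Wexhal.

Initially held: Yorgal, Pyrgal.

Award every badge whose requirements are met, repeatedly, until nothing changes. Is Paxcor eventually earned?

No

Paxcor would need Eldtov and Yorgal (Rule 2), but Eldtov is never earned.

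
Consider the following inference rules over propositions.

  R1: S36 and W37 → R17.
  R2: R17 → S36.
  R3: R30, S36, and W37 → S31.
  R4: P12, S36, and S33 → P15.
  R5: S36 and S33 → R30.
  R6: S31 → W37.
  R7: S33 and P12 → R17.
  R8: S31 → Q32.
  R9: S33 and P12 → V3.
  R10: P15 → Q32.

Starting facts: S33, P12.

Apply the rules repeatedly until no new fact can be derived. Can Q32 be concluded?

S33 and P12 hold, so R17 follows (R7).
From R17, R2 gives S36.
P12, S36, and S33 hold, so P15 follows (R4).
P15 holds, so Q32 follows (R10).

Yes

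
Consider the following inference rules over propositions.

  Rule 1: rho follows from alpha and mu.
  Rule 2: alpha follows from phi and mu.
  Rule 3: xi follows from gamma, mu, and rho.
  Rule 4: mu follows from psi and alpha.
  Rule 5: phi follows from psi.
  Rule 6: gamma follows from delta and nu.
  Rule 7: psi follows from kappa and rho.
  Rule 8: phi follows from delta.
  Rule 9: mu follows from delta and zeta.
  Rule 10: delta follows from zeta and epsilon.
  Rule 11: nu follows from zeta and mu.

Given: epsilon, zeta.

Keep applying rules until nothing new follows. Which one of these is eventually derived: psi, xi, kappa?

xi

From zeta and epsilon, Rule 10 gives delta.
delta and zeta hold, so mu follows (Rule 9).
From delta, Rule 8 gives phi.
zeta and mu hold, so nu follows (Rule 11).
phi and mu hold, so alpha follows (Rule 2).
From delta and nu, Rule 6 gives gamma.
alpha and mu hold, so rho follows (Rule 1).
From gamma, mu, and rho, Rule 3 gives xi.
psi would need kappa and rho (Rule 7), but kappa is never established. No rule produces kappa, and it is not given.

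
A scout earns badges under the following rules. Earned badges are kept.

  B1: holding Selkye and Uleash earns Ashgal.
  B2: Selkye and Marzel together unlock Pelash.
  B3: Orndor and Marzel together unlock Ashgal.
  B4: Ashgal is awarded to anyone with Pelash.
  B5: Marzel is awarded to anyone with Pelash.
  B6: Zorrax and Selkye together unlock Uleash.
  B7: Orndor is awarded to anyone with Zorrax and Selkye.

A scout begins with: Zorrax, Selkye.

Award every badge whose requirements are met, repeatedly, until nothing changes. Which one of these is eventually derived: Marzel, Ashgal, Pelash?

With Zorrax and Selkye, Uleash is earned (B6).
With Selkye and Uleash, Ashgal is earned (B1).
Marzel would need Pelash (B5), but Pelash is never earned. Pelash would need Selkye and Marzel (B2), but Marzel is never earned.

Ashgal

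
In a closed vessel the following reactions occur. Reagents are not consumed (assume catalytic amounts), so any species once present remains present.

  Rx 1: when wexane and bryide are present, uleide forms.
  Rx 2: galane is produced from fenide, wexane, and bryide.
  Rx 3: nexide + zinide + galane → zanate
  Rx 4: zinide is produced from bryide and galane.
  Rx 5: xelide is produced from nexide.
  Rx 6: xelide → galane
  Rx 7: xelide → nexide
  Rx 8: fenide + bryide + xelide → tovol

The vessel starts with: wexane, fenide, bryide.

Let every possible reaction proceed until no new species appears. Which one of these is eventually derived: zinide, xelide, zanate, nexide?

fenide, wexane, and bryide present → galane forms (Rx 2).
bryide and galane present → zinide forms (Rx 4).
zanate would need nexide, zinide, and galane (Rx 3), but nexide never forms. nexide would need xelide (Rx 7), but xelide never forms. xelide would need nexide (Rx 5), but nexide never forms.

zinide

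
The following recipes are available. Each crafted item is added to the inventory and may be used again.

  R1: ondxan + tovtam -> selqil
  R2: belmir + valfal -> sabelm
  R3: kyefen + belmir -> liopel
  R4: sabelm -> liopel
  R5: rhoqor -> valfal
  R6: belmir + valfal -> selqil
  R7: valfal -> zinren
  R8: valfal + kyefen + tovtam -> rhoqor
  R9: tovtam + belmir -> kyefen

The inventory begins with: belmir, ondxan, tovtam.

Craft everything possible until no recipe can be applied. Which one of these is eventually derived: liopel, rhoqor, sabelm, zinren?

liopel

Using R9, tovtam and belmir make kyefen.
Using R3, kyefen and belmir make liopel.
sabelm would need belmir and valfal (R2), but valfal is never obtained. zinren would need valfal (R7), but valfal is never obtained. rhoqor would need valfal, kyefen, and tovtam (R8), but valfal is never obtained.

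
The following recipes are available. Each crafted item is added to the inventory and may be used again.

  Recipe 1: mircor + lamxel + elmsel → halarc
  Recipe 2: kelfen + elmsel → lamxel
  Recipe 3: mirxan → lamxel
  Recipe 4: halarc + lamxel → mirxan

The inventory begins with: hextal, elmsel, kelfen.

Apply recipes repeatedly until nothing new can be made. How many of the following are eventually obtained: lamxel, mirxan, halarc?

1

Using Recipe 2, kelfen and elmsel make lamxel.
lamxel: reached.
mirxan would need halarc and lamxel (Recipe 4), but halarc is never obtained.
halarc would need mircor, lamxel, and elmsel (Recipe 1), but mircor is never obtained.
Reached: lamxel — 1 of the 3.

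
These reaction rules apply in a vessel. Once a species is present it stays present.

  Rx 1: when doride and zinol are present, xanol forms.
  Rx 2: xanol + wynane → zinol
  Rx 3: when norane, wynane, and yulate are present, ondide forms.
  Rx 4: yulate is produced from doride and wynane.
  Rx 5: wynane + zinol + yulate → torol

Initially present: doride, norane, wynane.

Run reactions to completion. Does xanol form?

No

xanol would need doride and zinol (Rx 1), but zinol never forms.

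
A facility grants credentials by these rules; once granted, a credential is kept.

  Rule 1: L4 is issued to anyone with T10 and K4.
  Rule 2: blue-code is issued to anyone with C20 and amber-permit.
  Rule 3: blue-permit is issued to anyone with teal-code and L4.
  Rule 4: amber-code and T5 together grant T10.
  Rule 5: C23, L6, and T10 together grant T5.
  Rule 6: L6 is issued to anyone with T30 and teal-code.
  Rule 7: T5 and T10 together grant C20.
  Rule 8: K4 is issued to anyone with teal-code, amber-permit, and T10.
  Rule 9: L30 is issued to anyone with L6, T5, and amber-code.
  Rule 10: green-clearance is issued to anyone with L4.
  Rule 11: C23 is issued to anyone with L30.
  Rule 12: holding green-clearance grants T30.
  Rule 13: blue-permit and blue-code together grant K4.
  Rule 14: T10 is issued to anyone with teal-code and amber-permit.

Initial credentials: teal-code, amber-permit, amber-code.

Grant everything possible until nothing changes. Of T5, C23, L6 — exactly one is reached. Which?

Holding teal-code and amber-permit grants T10 (Rule 14).
Holding teal-code, amber-permit, and T10 grants K4 (Rule 8).
Holding T10 and K4 grants L4 (Rule 1).
Holding L4 grants green-clearance (Rule 10).
Holding green-clearance grants T30 (Rule 12).
Holding T30 and teal-code grants L6 (Rule 6).
C23 would need L30 (Rule 11), but L30 is never granted. T5 would need C23, L6, and T10 (Rule 5), but C23 is never granted.

L6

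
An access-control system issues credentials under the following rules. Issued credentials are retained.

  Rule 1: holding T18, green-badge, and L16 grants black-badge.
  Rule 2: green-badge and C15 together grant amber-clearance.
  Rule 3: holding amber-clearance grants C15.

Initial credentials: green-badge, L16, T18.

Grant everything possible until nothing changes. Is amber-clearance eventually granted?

amber-clearance would need green-badge and C15 (Rule 2), but C15 is never granted.

No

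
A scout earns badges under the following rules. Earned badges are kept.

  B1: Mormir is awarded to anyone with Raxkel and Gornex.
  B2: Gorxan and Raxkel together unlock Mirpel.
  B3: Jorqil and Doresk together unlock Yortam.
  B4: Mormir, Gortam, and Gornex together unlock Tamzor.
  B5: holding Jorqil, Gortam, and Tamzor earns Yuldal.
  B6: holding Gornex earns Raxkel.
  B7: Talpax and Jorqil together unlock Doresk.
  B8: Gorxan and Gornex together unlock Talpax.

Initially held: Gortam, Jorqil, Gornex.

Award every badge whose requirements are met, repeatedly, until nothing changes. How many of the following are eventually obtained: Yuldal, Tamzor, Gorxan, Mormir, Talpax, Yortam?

3

With Gornex, Raxkel is earned (B6).
With Raxkel and Gornex, Mormir is earned (B1).
With Mormir, Gortam, and Gornex, Tamzor is earned (B4).
With Jorqil, Gortam, and Tamzor, Yuldal is earned (B5).
Yuldal: reached.
Tamzor: reached.
No rule produces Gorxan, and it is not given.
Mormir: reached.
Talpax would need Gorxan and Gornex (B8), but Gorxan is never earned.
Yortam would need Jorqil and Doresk (B3), but Doresk is never earned.
Reached: Yuldal, Tamzor, and Mormir — 3 of the 6.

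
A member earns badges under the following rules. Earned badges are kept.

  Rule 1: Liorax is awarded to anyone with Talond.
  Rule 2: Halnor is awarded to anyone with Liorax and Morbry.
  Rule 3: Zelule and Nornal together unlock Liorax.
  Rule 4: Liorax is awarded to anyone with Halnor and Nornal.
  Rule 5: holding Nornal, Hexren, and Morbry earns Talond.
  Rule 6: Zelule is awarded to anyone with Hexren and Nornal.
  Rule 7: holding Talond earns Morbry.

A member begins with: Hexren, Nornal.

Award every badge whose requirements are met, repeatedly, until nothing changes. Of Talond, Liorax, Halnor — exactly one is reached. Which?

Liorax

With Hexren and Nornal, Zelule is earned (Rule 6).
With Zelule and Nornal, Liorax is earned (Rule 3).
Halnor would need Liorax and Morbry (Rule 2), but Morbry is never earned. Talond would need Nornal, Hexren, and Morbry (Rule 5), but Morbry is never earned.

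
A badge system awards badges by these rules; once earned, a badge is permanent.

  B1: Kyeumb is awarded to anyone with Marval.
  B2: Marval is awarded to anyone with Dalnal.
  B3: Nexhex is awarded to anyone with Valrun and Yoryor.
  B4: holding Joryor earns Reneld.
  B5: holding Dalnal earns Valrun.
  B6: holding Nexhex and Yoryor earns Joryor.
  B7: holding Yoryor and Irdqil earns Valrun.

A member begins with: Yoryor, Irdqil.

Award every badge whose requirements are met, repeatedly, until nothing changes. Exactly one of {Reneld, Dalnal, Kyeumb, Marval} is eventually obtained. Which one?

Reneld

With Yoryor and Irdqil, Valrun is earned (B7).
With Valrun and Yoryor, Nexhex is earned (B3).
With Nexhex and Yoryor, Joryor is earned (B6).
With Joryor, Reneld is earned (B4).
No rule produces Dalnal, and it is not given. Kyeumb would need Marval (B1), but Marval is never earned. Marval would need Dalnal (B2), but Dalnal is never earned.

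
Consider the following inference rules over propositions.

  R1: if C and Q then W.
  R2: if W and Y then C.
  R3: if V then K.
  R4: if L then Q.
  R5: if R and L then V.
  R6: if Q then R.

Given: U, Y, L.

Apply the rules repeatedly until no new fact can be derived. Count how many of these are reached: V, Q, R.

From L, R4 gives Q.
From Q, R6 gives R.
R and L hold, so V follows (R5).
V: reached.
Q: reached.
R: reached.
All 3 are reached.

3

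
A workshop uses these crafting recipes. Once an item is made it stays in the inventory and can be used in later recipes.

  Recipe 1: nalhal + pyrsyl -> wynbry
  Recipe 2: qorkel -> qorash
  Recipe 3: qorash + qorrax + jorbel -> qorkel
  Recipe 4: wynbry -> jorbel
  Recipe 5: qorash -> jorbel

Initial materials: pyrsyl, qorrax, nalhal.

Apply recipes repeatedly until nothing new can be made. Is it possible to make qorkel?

No

qorkel would need qorash, qorrax, and jorbel (Recipe 3), but qorash is never obtained.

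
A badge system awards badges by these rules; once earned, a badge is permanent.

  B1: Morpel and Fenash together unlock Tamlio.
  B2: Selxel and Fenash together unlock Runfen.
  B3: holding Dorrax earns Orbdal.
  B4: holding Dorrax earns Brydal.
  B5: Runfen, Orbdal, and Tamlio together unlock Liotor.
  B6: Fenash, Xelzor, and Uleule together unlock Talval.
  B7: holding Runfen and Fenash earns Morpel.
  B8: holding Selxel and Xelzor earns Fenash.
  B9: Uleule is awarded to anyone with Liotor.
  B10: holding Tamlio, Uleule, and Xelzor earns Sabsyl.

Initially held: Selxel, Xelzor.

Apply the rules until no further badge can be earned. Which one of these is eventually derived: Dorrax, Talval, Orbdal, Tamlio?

With Selxel and Xelzor, Fenash is earned (B8).
With Selxel and Fenash, Runfen is earned (B2).
With Runfen and Fenash, Morpel is earned (B7).
With Morpel and Fenash, Tamlio is earned (B1).
Talval would need Fenash, Xelzor, and Uleule (B6), but Uleule is never earned. Orbdal would need Dorrax (B3), but Dorrax is never earned. No rule produces Dorrax, and it is not given.

Tamlio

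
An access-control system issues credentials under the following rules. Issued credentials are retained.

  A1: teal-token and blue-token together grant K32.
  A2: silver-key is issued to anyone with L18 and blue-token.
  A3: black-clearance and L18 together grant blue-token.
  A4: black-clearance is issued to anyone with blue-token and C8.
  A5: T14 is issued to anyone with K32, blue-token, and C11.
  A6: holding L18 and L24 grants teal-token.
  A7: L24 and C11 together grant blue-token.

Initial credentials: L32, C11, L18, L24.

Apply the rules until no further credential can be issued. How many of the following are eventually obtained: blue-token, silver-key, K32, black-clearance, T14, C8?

4

Holding L24 and C11 grants blue-token (A7).
Holding L18 and L24 grants teal-token (A6).
Holding teal-token and blue-token grants K32 (A1).
Holding L18 and blue-token grants silver-key (A2).
Holding K32, blue-token, and C11 grants T14 (A5).
blue-token: reached.
silver-key: reached.
K32: reached.
black-clearance would need blue-token and C8 (A4), but C8 is never granted.
T14: reached.
No rule produces C8, and it is not given.
Reached: blue-token, silver-key, K32, and T14 — 4 of the 6.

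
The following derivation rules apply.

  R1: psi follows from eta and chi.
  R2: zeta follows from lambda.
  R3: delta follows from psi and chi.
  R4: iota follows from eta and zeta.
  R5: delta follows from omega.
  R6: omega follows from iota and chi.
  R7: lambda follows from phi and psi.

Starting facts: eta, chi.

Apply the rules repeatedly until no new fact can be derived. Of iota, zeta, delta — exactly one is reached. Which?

delta

From eta and chi, R1 gives psi.
psi and chi hold, so delta follows (R3).
iota would need eta and zeta (R4), but zeta is never established. zeta would need lambda (R2), but lambda is never established.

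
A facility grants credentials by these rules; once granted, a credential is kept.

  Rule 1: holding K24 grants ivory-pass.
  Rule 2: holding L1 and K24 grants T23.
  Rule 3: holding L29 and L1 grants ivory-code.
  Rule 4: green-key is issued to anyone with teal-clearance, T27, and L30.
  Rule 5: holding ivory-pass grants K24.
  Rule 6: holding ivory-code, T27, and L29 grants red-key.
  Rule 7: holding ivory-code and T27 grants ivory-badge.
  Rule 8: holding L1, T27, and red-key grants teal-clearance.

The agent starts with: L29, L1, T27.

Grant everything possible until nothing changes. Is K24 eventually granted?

No

K24 would need ivory-pass (Rule 5), but ivory-pass is never granted.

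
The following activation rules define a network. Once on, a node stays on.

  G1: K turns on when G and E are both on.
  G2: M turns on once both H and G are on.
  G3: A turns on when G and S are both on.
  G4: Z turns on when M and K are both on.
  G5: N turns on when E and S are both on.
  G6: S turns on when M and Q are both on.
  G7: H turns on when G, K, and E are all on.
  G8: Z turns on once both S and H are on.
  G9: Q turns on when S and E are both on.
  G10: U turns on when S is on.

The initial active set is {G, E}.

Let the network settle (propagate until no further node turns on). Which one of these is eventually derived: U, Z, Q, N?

G1: G and E on → K on.
G7: G, K, and E on → H on.
H and G are on, so M turns on (G2).
M and K are on, so Z turns on (G4).
U would need S (G10), but S never turns on. N would need E and S (G5), but S never turns on. Q would need S and E (G9), but S never turns on.

Z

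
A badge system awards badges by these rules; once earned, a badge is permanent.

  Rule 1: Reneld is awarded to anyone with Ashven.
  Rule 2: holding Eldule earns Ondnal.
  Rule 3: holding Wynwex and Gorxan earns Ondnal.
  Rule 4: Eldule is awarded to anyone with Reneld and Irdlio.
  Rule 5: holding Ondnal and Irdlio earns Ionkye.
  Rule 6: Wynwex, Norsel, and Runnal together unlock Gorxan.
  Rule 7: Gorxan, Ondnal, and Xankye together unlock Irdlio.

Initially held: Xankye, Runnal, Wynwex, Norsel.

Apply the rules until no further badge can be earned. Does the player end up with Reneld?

No

Reneld would need Ashven (Rule 1), but Ashven is never earned.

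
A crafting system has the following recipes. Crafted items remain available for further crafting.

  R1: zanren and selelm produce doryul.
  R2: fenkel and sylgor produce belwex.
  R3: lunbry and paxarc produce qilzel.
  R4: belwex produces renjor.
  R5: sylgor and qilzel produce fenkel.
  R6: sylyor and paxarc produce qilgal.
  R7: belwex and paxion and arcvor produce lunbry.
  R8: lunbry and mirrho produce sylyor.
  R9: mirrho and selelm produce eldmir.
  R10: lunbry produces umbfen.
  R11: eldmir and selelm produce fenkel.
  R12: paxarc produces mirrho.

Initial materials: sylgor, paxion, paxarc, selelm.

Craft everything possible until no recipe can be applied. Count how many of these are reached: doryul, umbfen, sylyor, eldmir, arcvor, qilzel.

1

Using R12, paxarc makes mirrho.
Using R9, mirrho and selelm make eldmir.
doryul would need zanren and selelm (R1), but zanren is never obtained.
umbfen would need lunbry (R10), but lunbry is never obtained.
sylyor would need lunbry and mirrho (R8), but lunbry is never obtained.
eldmir: reached.
No rule produces arcvor, and it is not given.
qilzel would need lunbry and paxarc (R3), but lunbry is never obtained.
Reached: eldmir — 1 of the 6.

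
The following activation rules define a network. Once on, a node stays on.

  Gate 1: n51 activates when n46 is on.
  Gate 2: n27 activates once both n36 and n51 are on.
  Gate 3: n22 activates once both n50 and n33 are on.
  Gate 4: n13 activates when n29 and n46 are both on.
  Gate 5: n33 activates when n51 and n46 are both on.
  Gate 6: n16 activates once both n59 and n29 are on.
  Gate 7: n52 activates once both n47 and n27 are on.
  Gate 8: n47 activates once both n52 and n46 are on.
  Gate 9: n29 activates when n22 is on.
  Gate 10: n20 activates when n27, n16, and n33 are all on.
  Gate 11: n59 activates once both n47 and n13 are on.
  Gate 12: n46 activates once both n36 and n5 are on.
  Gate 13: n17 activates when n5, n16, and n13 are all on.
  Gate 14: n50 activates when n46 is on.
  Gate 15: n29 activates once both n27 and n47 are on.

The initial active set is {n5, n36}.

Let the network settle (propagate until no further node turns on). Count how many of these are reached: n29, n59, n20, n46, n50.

n36 and n5 are on, so n46 activates (Gate 12).
n46 is on, so n50 activates (Gate 14).
Gate 1: n46 on → n51 on.
n51 and n46 are on, so n33 activates (Gate 5).
Gate 3: n50 and n33 on → n22 on.
Gate 9: n22 on → n29 on.
n29: reached.
n59 would need n47 and n13 (Gate 11), but n47 never turns on.
n20 would need n27, n16, and n33 (Gate 10), but n16 never turns on.
n46: reached.
n50: reached.
Reached: n29, n46, and n50 — 3 of the 5.

3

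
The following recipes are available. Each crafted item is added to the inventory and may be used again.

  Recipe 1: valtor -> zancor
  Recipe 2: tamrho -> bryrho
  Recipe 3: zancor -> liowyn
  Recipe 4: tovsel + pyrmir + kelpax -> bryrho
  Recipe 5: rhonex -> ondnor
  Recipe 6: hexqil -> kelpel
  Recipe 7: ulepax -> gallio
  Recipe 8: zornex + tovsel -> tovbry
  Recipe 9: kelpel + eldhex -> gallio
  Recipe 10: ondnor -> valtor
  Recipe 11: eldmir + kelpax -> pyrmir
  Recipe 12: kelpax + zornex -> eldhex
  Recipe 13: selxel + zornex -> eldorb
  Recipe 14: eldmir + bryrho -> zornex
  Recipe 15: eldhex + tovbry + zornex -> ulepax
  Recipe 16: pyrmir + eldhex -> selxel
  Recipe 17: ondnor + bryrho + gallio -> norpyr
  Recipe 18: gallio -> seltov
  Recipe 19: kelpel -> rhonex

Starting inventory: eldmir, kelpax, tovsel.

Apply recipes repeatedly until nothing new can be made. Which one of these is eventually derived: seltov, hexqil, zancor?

eldmir + kelpax -> pyrmir (Recipe 11).
Using Recipe 4, tovsel, pyrmir, and kelpax make bryrho.
Using Recipe 14, eldmir and bryrho make zornex.
kelpax + zornex -> eldhex (Recipe 12).
Using Recipe 8, zornex and tovsel make tovbry.
Using Recipe 15, eldhex, tovbry, and zornex make ulepax.
Using Recipe 7, ulepax makes gallio.
gallio -> seltov (Recipe 18).
No rule produces hexqil, and it is not given. zancor would need valtor (Recipe 1), but valtor is never obtained.

seltov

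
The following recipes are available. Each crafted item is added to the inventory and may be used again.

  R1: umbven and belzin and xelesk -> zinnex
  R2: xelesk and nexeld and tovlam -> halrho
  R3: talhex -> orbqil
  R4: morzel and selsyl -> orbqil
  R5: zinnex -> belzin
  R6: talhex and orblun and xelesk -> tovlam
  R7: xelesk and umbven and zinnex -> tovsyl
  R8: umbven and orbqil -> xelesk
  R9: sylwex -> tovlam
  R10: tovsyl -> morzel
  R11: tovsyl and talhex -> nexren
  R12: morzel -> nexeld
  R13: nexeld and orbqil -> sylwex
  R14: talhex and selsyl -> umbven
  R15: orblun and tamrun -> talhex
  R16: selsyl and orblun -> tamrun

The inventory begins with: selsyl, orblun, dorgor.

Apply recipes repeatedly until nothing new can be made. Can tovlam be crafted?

selsyl and orblun -> tamrun (R16).
Using R15, orblun and tamrun make talhex.
Using R14, talhex and selsyl make umbven.
talhex -> orbqil (R3).
Using R8, umbven and orbqil make xelesk.
Using R6, talhex, orblun, and xelesk make tovlam.

Yes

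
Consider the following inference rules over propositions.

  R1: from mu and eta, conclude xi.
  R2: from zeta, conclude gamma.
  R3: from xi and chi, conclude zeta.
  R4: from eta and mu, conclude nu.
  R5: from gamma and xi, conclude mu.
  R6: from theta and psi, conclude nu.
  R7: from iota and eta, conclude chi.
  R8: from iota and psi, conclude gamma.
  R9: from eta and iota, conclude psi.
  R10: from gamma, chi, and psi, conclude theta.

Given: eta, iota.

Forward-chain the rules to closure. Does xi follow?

xi would need mu and eta (R1), but mu is never established.

No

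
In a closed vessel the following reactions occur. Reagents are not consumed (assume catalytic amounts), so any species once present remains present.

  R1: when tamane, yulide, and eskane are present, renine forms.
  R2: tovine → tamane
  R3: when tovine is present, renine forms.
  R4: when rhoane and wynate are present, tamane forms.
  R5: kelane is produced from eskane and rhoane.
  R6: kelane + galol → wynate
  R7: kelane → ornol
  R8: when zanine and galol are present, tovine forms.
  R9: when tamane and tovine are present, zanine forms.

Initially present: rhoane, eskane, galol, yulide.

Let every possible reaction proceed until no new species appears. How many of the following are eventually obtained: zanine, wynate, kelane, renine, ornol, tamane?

5

eskane and rhoane present → kelane forms (R5).
kelane present → ornol forms (R7).
kelane and galol present → wynate forms (R6).
rhoane and wynate present → tamane forms (R4).
tamane, yulide, and eskane present → renine forms (R1).
zanine would need tamane and tovine (R9), but tovine never forms.
wynate: reached.
kelane: reached.
renine: reached.
ornol: reached.
tamane: reached.
Reached: wynate, kelane, renine, ornol, and tamane — 5 of the 6.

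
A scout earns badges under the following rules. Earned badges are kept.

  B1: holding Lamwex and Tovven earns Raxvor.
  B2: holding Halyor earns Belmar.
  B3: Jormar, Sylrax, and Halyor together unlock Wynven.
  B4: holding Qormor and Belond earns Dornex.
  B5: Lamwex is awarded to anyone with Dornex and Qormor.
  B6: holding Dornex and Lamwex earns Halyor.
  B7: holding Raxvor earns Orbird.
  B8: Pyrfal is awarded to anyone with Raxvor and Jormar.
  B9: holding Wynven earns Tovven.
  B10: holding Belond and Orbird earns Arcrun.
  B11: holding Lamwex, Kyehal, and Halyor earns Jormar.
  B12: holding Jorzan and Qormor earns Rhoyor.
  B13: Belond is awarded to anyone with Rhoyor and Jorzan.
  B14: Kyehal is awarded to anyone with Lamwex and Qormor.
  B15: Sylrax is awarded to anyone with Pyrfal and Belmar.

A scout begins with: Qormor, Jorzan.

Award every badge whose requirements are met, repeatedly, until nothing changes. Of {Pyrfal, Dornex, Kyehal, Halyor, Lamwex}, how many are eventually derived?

4

With Jorzan and Qormor, Rhoyor is earned (B12).
With Rhoyor and Jorzan, Belond is earned (B13).
With Qormor and Belond, Dornex is earned (B4).
With Dornex and Qormor, Lamwex is earned (B5).
With Dornex and Lamwex, Halyor is earned (B6).
With Lamwex and Qormor, Kyehal is earned (B14).
Pyrfal would need Raxvor and Jormar (B8), but Raxvor is never earned.
Dornex: reached.
Kyehal: reached.
Halyor: reached.
Lamwex: reached.
Reached: Dornex, Kyehal, Halyor, and Lamwex — 4 of the 5.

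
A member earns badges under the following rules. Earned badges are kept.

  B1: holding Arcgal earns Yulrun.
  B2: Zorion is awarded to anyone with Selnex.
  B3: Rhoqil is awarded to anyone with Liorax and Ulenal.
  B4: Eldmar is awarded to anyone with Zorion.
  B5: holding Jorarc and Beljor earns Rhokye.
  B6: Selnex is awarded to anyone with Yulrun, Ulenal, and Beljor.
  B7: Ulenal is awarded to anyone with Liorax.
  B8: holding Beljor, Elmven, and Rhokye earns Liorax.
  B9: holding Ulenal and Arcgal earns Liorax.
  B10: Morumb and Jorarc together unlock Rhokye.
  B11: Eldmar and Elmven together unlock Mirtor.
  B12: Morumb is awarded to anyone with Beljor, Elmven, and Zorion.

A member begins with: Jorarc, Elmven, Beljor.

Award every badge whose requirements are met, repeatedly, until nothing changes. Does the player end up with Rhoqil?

With Jorarc and Beljor, Rhokye is earned (B5).
With Beljor, Elmven, and Rhokye, Liorax is earned (B8).
With Liorax, Ulenal is earned (B7).
With Liorax and Ulenal, Rhoqil is earned (B3).

Yes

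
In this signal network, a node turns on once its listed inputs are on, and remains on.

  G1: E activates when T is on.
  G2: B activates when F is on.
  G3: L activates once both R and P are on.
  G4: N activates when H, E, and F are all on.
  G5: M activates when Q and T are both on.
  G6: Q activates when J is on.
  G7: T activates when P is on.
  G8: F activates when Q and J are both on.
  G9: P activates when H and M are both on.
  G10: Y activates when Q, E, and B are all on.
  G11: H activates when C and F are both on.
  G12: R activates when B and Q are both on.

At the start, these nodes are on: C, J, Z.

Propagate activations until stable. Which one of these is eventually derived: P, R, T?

G6: J on → Q on.
G8: Q and J on → F on.
F is on, so B activates (G2).
B and Q are on, so R activates (G12).
P would need H and M (G9), but M never turns on. T would need P (G7), but P never turns on.

R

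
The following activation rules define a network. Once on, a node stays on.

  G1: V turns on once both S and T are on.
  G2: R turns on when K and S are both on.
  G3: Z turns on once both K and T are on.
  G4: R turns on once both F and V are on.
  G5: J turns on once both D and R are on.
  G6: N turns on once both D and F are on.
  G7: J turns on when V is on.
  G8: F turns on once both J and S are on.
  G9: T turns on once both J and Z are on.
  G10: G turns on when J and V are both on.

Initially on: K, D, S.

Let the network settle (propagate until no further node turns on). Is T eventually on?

No

T would need J and Z (G9), but Z never turns on.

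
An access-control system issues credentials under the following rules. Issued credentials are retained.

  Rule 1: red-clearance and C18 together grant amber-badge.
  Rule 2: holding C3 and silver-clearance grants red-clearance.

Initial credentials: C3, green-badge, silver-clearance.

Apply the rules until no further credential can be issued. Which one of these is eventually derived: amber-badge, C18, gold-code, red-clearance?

red-clearance

Holding C3 and silver-clearance grants red-clearance (Rule 2).
amber-badge would need red-clearance and C18 (Rule 1), but C18 is never granted. No rule produces C18, and it is not given. No rule produces gold-code, and it is not given.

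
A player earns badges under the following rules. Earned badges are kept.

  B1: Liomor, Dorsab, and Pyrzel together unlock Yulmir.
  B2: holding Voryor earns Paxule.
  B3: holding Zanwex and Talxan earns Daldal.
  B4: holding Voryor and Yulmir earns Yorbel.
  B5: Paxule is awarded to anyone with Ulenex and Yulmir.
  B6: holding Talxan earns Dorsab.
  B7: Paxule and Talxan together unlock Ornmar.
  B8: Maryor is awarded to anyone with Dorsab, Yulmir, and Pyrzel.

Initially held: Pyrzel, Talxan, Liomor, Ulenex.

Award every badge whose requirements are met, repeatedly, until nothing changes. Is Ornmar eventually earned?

With Talxan, Dorsab is earned (B6).
With Liomor, Dorsab, and Pyrzel, Yulmir is earned (B1).
With Ulenex and Yulmir, Paxule is earned (B5).
With Paxule and Talxan, Ornmar is earned (B7).

Yes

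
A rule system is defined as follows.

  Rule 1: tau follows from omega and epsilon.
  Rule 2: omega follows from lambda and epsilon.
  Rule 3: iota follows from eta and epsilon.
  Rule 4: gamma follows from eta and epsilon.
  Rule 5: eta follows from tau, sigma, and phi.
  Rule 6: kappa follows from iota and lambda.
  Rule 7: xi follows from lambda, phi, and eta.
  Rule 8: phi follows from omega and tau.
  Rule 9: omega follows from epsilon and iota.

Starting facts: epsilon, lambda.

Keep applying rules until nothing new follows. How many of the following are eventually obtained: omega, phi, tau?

lambda and epsilon hold, so omega follows (Rule 2).
From omega and epsilon, Rule 1 gives tau.
omega and tau hold, so phi follows (Rule 8).
omega: reached.
phi: reached.
tau: reached.
All 3 are reached.

3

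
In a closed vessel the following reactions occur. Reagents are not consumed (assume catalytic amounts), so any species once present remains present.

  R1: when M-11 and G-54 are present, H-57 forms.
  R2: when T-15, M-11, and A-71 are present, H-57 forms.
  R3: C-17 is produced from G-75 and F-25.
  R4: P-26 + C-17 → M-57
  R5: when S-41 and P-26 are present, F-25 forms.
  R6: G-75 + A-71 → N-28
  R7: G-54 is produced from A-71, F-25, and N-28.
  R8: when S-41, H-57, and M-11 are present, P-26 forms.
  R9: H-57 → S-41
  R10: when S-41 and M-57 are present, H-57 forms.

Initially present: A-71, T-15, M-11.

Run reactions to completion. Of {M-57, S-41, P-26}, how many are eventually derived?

2

T-15, M-11, and A-71 present → H-57 forms (R2).
H-57 present → S-41 forms (R9).
S-41, H-57, and M-11 present → P-26 forms (R8).
M-57 would need P-26 and C-17 (R4), but C-17 never forms.
S-41: reached.
P-26: reached.
Reached: S-41 and P-26 — 2 of the 3.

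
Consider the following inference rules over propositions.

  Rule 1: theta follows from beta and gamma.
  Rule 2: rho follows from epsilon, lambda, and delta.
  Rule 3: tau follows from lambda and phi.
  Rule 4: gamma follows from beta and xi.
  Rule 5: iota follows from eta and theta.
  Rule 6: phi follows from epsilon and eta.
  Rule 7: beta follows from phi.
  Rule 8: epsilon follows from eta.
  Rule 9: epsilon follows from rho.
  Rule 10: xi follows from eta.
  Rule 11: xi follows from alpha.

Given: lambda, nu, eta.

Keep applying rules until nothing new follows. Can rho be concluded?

No

rho would need epsilon, lambda, and delta (Rule 2), but delta is never established.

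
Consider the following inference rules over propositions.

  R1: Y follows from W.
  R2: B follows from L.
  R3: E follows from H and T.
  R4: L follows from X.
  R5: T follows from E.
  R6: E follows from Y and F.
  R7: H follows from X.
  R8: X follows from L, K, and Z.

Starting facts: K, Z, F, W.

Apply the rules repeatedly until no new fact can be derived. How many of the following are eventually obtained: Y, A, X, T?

2

From W, R1 gives Y.
From Y and F, R6 gives E.
From E, R5 gives T.
Y: reached.
No rule produces A, and it is not given.
X would need L, K, and Z (R8), but L is never established.
T: reached.
Reached: Y and T — 2 of the 4.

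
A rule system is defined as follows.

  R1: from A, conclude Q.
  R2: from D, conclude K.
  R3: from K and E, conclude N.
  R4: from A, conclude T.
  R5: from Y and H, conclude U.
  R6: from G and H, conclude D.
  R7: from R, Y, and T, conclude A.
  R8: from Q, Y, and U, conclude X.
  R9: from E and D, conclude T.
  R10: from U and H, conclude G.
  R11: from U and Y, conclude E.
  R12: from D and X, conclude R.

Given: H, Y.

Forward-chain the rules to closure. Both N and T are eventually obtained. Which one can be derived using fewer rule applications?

T

T: From Y and H, R5 gives U. From U and Y, R11 gives E. U and H hold, so G follows (R10). G and H hold, so D follows (R6). From E and D, R9 gives T. [5 rule applications]
N: Y and H hold, so U follows (R5). U and Y hold, so E follows (R11). U and H hold, so G follows (R10). G and H hold, so D follows (R6). D holds, so K follows (R2). K and E hold, so N follows (R3). [6 rule applications]
T needs fewer.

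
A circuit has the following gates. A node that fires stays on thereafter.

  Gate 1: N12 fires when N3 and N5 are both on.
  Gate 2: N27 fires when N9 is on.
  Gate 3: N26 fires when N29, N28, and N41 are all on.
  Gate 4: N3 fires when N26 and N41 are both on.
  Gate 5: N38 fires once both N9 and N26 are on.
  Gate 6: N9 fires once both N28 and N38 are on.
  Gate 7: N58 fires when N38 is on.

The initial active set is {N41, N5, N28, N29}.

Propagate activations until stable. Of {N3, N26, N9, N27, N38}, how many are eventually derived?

N29, N28, and N41 are on, so N26 fires (Gate 3).
Gate 4: N26 and N41 on → N3 on.
N3: reached.
N26: reached.
N9 would need N28 and N38 (Gate 6), but N38 never turns on.
N27 would need N9 (Gate 2), but N9 never turns on.
N38 would need N9 and N26 (Gate 5), but N9 never turns on.
Reached: N3 and N26 — 2 of the 5.

2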